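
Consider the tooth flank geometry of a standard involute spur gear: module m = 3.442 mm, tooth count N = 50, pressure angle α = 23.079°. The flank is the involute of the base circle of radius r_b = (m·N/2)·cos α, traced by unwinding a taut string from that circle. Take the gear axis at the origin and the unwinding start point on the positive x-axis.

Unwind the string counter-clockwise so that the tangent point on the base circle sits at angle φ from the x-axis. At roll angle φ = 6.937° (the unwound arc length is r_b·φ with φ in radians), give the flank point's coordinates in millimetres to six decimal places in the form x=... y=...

x=79.741101 y=0.046764

pitch radius r_p = m·N/2 = 3.442·50/2 = 86.050000
base radius r_b = r_p·cos α = 86.050000·cos 23.079° = 79.163008
roll angle φ = 6.937° = 0.12107349 rad
x = r_b·(cos φ + φ·sin φ) = 79.163008·(0.99267955 + 0.12107349·0.12077791) = 79.741101
y = r_b·(sin φ − φ·cos φ) = 79.163008·(0.12077791 − 0.12107349·0.99267955) = 0.046764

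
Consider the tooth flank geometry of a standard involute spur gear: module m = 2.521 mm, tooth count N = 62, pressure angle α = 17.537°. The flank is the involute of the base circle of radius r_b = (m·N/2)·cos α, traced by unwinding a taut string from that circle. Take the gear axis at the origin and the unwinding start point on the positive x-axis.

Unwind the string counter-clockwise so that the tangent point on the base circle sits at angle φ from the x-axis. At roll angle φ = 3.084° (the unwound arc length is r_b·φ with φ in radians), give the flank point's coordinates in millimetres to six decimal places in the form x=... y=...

pitch radius r_p = m·N/2 = 2.521·62/2 = 78.151000
base radius r_b = r_p·cos α = 78.151000·cos 17.537° = 74.518742
roll angle φ = 3.084° = 0.05382595 rad
x = r_b·(cos φ + φ·sin φ) = 74.518742·(0.99855173 + 0.05382595·0.05379997) = 74.626613
y = r_b·(sin φ − φ·cos φ) = 74.518742·(0.05379997 − 0.05382595·0.99855173) = 0.003873

x=74.626613 y=0.003873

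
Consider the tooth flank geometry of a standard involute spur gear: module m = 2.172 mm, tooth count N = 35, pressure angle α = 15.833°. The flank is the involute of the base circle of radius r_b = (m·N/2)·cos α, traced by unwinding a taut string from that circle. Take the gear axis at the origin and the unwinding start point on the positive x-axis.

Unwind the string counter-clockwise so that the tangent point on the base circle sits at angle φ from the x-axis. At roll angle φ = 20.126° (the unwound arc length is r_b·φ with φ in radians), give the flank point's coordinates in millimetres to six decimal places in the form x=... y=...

x=38.754830 y=0.521814

pitch radius r_p = m·N/2 = 2.172·35/2 = 38.010000
base radius r_b = r_p·cos α = 38.010000·cos 15.833° = 36.567939
roll angle φ = 20.126° = 0.35126497 rad
x = r_b·(cos φ + φ·sin φ) = 36.567939·(0.93893821 + 0.35126497·0.34408581) = 38.754830
y = r_b·(sin φ − φ·cos φ) = 36.567939·(0.34408581 − 0.35126497·0.93893821) = 0.521814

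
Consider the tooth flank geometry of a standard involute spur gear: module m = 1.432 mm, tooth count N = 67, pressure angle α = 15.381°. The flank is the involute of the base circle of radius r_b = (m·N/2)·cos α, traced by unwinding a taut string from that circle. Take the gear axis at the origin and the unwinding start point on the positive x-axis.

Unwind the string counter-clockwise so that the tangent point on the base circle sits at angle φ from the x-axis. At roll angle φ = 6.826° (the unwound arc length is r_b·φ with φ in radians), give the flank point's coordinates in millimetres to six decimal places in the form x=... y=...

x=46.580893 y=0.026034

pitch radius r_p = m·N/2 = 1.432·67/2 = 47.972000
base radius r_b = r_p·cos α = 47.972000·cos 15.381° = 46.253807
roll angle φ = 6.826° = 0.11913617 rad
x = r_b·(cos φ + φ·sin φ) = 46.253807·(0.99291168 + 0.11913617·0.11885455) = 46.580893
y = r_b·(sin φ − φ·cos φ) = 46.253807·(0.11885455 − 0.11913617·0.99291168) = 0.026034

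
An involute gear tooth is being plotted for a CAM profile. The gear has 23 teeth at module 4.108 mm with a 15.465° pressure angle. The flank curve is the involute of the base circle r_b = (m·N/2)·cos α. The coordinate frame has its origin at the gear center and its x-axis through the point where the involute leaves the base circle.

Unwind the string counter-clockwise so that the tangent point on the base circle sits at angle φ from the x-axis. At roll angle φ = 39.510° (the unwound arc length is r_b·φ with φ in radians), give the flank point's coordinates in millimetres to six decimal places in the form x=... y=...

pitch radius r_p = m·N/2 = 4.108·23/2 = 47.242000
base radius r_b = r_p·cos α = 47.242000·cos 15.465° = 45.531533
roll angle φ = 39.510° = 0.68957959 rad
x = r_b·(cos φ + φ·sin φ) = 45.531533·(0.77151356 + 0.68957959·0.63621288) = 55.103763
y = r_b·(sin φ − φ·cos φ) = 45.531533·(0.63621288 − 0.68957959·0.77151356) = 4.744062

x=55.103763 y=4.744062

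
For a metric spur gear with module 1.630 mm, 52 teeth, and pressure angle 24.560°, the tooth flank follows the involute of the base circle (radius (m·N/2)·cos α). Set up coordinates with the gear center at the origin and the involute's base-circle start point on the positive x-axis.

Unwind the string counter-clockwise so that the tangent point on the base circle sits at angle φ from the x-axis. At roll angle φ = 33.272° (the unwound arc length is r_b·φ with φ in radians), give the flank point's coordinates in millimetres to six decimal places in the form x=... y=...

x=44.507184 y=2.432245

pitch radius r_p = m·N/2 = 1.630·52/2 = 42.380000
base radius r_b = r_p·cos α = 42.380000·cos 24.560° = 38.545733
roll angle φ = 33.272° = 0.58070595 rad
x = r_b·(cos φ + φ·sin φ) = 38.545733·(0.83607556 + 0.58070595·0.54861430) = 44.507184
y = r_b·(sin φ − φ·cos φ) = 38.545733·(0.54861430 − 0.58070595·0.83607556) = 2.432245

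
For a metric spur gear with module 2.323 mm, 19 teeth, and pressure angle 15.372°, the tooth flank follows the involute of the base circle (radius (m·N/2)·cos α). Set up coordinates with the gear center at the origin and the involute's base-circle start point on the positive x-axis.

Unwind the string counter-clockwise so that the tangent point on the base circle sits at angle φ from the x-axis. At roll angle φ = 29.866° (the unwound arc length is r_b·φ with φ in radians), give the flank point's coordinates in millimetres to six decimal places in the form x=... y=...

pitch radius r_p = m·N/2 = 2.323·19/2 = 22.068500
base radius r_b = r_p·cos α = 22.068500·cos 15.372° = 21.279001
roll angle φ = 29.866° = 0.52126003 rad
x = r_b·(cos φ + φ·sin φ) = 21.279001·(0.86719240 + 0.52126003·0.49797323) = 23.976453
y = r_b·(sin φ − φ·cos φ) = 21.279001·(0.49797323 − 0.52126003·0.86719240) = 0.977568

x=23.976453 y=0.977568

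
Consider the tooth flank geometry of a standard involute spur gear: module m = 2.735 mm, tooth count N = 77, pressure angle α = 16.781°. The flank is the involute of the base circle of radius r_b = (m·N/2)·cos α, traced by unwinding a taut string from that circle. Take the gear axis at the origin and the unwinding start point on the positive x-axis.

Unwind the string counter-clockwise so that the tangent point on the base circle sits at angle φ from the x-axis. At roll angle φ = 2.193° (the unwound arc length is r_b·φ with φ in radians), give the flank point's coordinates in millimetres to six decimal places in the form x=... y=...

x=100.887254 y=0.001884

pitch radius r_p = m·N/2 = 2.735·77/2 = 105.297500
base radius r_b = r_p·cos α = 105.297500·cos 16.781° = 100.813437
roll angle φ = 2.193° = 0.03827507 rad
x = r_b·(cos φ + φ·sin φ) = 100.813437·(0.99926760 + 0.03827507·0.03826573) = 100.887254
y = r_b·(sin φ − φ·cos φ) = 100.813437·(0.03826573 − 0.03827507·0.99926760) = 0.001884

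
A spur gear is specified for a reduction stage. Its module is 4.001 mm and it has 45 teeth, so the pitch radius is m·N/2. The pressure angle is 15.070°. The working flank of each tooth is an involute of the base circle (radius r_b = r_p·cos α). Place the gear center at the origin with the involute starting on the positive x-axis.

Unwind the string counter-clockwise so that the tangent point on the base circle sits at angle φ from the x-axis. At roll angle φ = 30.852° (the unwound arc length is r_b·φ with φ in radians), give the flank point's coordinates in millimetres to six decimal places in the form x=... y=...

x=98.629766 y=4.394083

pitch radius r_p = m·N/2 = 4.001·45/2 = 90.022500
base radius r_b = r_p·cos α = 90.022500·cos 15.070° = 86.926527
roll angle φ = 30.852° = 0.53846898 rad
x = r_b·(cos φ + φ·sin φ) = 86.926527·(0.85849483 + 0.53846898·0.51282222) = 98.629766
y = r_b·(sin φ − φ·cos φ) = 86.926527·(0.51282222 − 0.53846898·0.85849483) = 4.394083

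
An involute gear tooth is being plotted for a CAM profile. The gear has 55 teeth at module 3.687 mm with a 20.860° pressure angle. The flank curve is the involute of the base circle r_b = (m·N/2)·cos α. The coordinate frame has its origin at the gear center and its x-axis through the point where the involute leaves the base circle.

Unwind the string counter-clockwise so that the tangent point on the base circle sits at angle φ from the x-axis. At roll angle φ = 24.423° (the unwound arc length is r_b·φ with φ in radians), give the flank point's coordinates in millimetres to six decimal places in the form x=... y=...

pitch radius r_p = m·N/2 = 3.687·55/2 = 101.392500
base radius r_b = r_p·cos α = 101.392500·cos 20.860° = 94.746556
roll angle φ = 24.423° = 0.42626176 rad
x = r_b·(cos φ + φ·sin φ) = 94.746556·(0.91051776 + 0.42626176·0.41346997) = 102.967164
y = r_b·(sin φ − φ·cos φ) = 94.746556·(0.41346997 − 0.42626176·0.91051776) = 2.401926

x=102.967164 y=2.401926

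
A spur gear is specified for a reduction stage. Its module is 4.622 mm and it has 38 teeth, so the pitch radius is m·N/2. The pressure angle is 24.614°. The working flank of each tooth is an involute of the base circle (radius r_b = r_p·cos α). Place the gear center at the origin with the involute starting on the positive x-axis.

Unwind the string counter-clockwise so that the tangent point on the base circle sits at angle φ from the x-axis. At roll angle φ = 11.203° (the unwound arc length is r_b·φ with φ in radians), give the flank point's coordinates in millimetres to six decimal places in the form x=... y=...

pitch radius r_p = m·N/2 = 4.622·38/2 = 87.818000
base radius r_b = r_p·cos α = 87.818000·cos 24.614° = 79.838362
roll angle φ = 11.203° = 0.19552924 rad
x = r_b·(cos φ + φ·sin φ) = 79.838362·(0.98094498 + 0.19552924·0.19428571) = 81.349983
y = r_b·(sin φ − φ·cos φ) = 79.838362·(0.19428571 − 0.19552924·0.98094498) = 0.198182

x=81.349983 y=0.198182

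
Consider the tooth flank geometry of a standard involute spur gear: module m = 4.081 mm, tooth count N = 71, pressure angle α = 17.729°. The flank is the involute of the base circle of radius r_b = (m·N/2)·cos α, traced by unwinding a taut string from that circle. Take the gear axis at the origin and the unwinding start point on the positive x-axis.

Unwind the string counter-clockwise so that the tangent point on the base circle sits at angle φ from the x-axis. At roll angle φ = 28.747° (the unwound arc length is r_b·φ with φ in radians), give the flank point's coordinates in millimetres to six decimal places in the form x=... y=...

x=154.286038 y=5.664734

pitch radius r_p = m·N/2 = 4.081·71/2 = 144.875500
base radius r_b = r_p·cos α = 144.875500·cos 17.729° = 137.994997
roll angle φ = 28.747° = 0.50172980 rad
x = r_b·(cos φ + φ·sin φ) = 137.994997·(0.87675194 + 0.50172980·0.48094286) = 154.286038
y = r_b·(sin φ − φ·cos φ) = 137.994997·(0.48094286 − 0.50172980·0.87675194) = 5.664734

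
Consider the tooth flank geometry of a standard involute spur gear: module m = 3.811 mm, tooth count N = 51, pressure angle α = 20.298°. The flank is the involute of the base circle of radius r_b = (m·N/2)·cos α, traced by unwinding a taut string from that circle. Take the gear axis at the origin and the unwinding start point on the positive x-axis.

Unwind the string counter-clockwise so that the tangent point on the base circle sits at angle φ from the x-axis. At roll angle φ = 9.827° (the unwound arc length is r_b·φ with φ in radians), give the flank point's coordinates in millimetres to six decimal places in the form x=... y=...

x=92.476460 y=0.152838

pitch radius r_p = m·N/2 = 3.811·51/2 = 97.180500
base radius r_b = r_p·cos α = 97.180500·cos 20.298° = 91.145692
roll angle φ = 9.827° = 0.17151351 rad
x = r_b·(cos φ + φ·sin φ) = 91.145692·(0.98532758 + 0.17151351·0.17067384) = 92.476460
y = r_b·(sin φ − φ·cos φ) = 91.145692·(0.17067384 − 0.17151351·0.98532758) = 0.152838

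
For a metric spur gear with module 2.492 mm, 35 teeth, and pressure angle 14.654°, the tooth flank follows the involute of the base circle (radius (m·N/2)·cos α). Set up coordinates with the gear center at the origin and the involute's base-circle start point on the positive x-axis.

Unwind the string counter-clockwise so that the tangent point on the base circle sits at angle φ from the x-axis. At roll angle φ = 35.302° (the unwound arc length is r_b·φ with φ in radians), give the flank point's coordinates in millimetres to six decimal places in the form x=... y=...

pitch radius r_p = m·N/2 = 2.492·35/2 = 43.610000
base radius r_b = r_p·cos α = 43.610000·cos 14.654° = 42.191418
roll angle φ = 35.302° = 0.61613613 rad
x = r_b·(cos φ + φ·sin φ) = 42.191418·(0.81611742 + 0.61613613·0.57788611) = 49.455680
y = r_b·(sin φ − φ·cos φ) = 42.191418·(0.57788611 − 0.61613613·0.81611742) = 3.166326

x=49.455680 y=3.166326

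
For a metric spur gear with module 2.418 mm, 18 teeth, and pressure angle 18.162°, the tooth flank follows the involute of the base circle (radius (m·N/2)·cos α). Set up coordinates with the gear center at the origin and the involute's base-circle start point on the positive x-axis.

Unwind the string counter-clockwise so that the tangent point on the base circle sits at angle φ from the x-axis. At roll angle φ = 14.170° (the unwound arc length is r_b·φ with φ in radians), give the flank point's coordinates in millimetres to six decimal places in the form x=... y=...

pitch radius r_p = m·N/2 = 2.418·18/2 = 21.762000
base radius r_b = r_p·cos α = 21.762000·cos 18.162° = 20.677795
roll angle φ = 14.170° = 0.24731316 rad
x = r_b·(cos φ + φ·sin φ) = 20.677795·(0.96957366 + 0.24731316·0.24479975) = 21.300525
y = r_b·(sin φ − φ·cos φ) = 20.677795·(0.24479975 − 0.24731316·0.96957366) = 0.103625

x=21.300525 y=0.103625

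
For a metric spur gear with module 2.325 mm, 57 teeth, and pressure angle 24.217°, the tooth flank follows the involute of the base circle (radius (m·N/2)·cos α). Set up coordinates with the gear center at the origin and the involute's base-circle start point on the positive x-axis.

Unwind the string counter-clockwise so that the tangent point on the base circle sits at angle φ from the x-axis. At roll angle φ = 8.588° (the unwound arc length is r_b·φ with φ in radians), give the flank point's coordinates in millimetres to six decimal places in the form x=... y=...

x=61.106334 y=0.067682

pitch radius r_p = m·N/2 = 2.325·57/2 = 66.262500
base radius r_b = r_p·cos α = 66.262500·cos 24.217° = 60.431297
roll angle φ = 8.588° = 0.14988888 rad
x = r_b·(cos φ + φ·sin φ) = 60.431297·(0.98878768 + 0.14988888·0.14932826) = 61.106334
y = r_b·(sin φ − φ·cos φ) = 60.431297·(0.14932826 − 0.14988888·0.98878768) = 0.067682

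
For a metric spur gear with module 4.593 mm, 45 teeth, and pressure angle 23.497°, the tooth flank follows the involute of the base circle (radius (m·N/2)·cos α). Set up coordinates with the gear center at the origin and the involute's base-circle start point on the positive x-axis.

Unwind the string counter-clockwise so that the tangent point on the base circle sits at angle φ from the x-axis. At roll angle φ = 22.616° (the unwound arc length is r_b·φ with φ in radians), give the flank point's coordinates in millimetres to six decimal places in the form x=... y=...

pitch radius r_p = m·N/2 = 4.593·45/2 = 103.342500
base radius r_b = r_p·cos α = 103.342500·cos 23.497° = 94.773438
roll angle φ = 22.616° = 0.39472366 rad
x = r_b·(cos φ + φ·sin φ) = 94.773438·(0.92310287 + 0.39472366·0.38455312) = 101.871503
y = r_b·(sin φ − φ·cos φ) = 94.773438·(0.38455312 − 0.39472366·0.92310287) = 1.912772

x=101.871503 y=1.912772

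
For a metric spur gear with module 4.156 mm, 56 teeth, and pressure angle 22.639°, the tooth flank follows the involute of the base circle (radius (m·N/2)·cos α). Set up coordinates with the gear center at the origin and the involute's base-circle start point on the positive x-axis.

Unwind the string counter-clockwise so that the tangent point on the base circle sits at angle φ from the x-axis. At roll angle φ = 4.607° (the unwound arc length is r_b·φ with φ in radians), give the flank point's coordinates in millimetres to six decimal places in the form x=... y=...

pitch radius r_p = m·N/2 = 4.156·56/2 = 116.368000
base radius r_b = r_p·cos α = 116.368000·cos 22.639° = 107.401662
roll angle φ = 4.607° = 0.08040732 rad
x = r_b·(cos φ + φ·sin φ) = 107.401662·(0.99676907 + 0.08040732·0.08032070) = 107.748295
y = r_b·(sin φ − φ·cos φ) = 107.401662·(0.08032070 − 0.08040732·0.99676907) = 0.018599

x=107.748295 y=0.018599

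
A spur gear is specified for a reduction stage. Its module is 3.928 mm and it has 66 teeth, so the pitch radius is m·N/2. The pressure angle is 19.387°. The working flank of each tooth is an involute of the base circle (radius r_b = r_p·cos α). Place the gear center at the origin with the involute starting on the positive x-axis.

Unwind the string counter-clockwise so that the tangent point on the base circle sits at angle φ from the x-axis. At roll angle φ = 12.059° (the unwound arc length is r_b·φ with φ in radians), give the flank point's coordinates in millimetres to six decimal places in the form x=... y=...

pitch radius r_p = m·N/2 = 3.928·66/2 = 129.624000
base radius r_b = r_p·cos α = 129.624000·cos 19.387° = 122.274060
roll angle φ = 12.059° = 0.21046925 rad
x = r_b·(cos φ + φ·sin φ) = 122.274060·(0.97793299 + 0.21046925·0.20891882) = 124.952348
y = r_b·(sin φ − φ·cos φ) = 122.274060·(0.20891882 − 0.21046925·0.97793299) = 0.378315

x=124.952348 y=0.378315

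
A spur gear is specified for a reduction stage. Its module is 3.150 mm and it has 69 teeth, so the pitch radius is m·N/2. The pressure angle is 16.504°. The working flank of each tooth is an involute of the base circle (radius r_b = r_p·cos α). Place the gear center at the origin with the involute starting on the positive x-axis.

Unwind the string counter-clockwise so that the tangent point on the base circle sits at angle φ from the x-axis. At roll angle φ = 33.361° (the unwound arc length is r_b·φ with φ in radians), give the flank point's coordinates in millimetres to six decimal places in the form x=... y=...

pitch radius r_p = m·N/2 = 3.150·69/2 = 108.675000
base radius r_b = r_p·cos α = 108.675000·cos 16.504° = 104.197580
roll angle φ = 33.361° = 0.58225929 rad
x = r_b·(cos φ + φ·sin φ) = 104.197580·(0.83522237 + 0.58225929·0.54991235) = 120.391337
y = r_b·(sin φ − φ·cos φ) = 104.197580·(0.54991235 − 0.58225929·0.83522237) = 6.626587

x=120.391337 y=6.626587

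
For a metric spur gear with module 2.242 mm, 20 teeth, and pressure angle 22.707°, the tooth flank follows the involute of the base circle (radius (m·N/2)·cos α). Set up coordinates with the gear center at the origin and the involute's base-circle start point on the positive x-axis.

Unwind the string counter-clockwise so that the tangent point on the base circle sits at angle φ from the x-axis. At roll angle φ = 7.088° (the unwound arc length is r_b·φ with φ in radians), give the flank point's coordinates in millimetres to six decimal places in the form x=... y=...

x=20.839901 y=0.013032

pitch radius r_p = m·N/2 = 2.242·20/2 = 22.420000
base radius r_b = r_p·cos α = 22.420000·cos 22.707° = 20.682247
roll angle φ = 7.088° = 0.12370894 rad
x = r_b·(cos φ + φ·sin φ) = 20.682247·(0.99235780 + 0.12370894·0.12339364) = 20.839901
y = r_b·(sin φ − φ·cos φ) = 20.682247·(0.12339364 − 0.12370894·0.99235780) = 0.013032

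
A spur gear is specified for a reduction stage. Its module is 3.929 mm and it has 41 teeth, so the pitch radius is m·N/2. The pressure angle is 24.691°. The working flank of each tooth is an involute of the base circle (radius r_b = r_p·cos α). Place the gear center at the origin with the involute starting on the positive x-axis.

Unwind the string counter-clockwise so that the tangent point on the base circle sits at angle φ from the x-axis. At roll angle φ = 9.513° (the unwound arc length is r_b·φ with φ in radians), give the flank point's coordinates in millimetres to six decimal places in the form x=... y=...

pitch radius r_p = m·N/2 = 3.929·41/2 = 80.544500
base radius r_b = r_p·cos α = 80.544500·cos 24.691° = 73.180623
roll angle φ = 9.513° = 0.16603317 rad
x = r_b·(cos φ + φ·sin φ) = 73.180623·(0.98624813 + 0.16603317·0.16527138) = 74.182367
y = r_b·(sin φ − φ·cos φ) = 73.180623·(0.16527138 − 0.16603317·0.98624813) = 0.111343

x=74.182367 y=0.111343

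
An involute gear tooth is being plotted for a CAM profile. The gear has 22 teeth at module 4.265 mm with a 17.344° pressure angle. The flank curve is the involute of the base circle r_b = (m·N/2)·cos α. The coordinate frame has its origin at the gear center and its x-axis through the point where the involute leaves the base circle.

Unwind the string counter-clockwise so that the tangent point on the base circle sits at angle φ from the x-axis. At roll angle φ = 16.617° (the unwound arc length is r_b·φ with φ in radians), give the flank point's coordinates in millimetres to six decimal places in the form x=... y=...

pitch radius r_p = m·N/2 = 4.265·22/2 = 46.915000
base radius r_b = r_p·cos α = 46.915000·cos 17.344° = 44.781876
roll angle φ = 16.617° = 0.29002136 rad
x = r_b·(cos φ + φ·sin φ) = 44.781876·(0.95823777 + 0.29002136·0.28597269) = 46.625812
y = r_b·(sin φ − φ·cos φ) = 44.781876·(0.28597269 − 0.29002136·0.95823777) = 0.361088

x=46.625812 y=0.361088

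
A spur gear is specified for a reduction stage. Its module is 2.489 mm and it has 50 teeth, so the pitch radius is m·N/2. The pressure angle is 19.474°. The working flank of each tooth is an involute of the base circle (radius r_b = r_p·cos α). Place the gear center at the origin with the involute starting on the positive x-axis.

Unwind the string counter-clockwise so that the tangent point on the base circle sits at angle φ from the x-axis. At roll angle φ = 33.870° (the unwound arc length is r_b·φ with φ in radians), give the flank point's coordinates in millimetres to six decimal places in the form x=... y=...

x=68.037323 y=3.900180

pitch radius r_p = m·N/2 = 2.489·50/2 = 62.225000
base radius r_b = r_p·cos α = 62.225000·cos 19.474° = 58.665286
roll angle φ = 33.870° = 0.59114302 rad
x = r_b·(cos φ + φ·sin φ) = 58.665286·(0.83030421 + 0.59114302·0.55731044) = 68.037323
y = r_b·(sin φ − φ·cos φ) = 58.665286·(0.55731044 − 0.59114302·0.83030421) = 3.900180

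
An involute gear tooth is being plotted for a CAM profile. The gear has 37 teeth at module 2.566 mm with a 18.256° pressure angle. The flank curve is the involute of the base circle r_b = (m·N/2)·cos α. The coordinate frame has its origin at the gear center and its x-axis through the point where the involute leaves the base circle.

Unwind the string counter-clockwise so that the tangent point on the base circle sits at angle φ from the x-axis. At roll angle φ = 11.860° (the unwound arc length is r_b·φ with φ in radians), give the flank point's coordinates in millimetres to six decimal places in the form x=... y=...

pitch radius r_p = m·N/2 = 2.566·37/2 = 47.471000
base radius r_b = r_p·cos α = 47.471000·cos 18.256° = 45.081610
roll angle φ = 11.860° = 0.20699605 rad
x = r_b·(cos φ + φ·sin φ) = 45.081610·(0.97865270 + 0.20699605·0.20552101) = 46.037103
y = r_b·(sin φ − φ·cos φ) = 45.081610·(0.20552101 − 0.20699605·0.97865270) = 0.132710

x=46.037103 y=0.132710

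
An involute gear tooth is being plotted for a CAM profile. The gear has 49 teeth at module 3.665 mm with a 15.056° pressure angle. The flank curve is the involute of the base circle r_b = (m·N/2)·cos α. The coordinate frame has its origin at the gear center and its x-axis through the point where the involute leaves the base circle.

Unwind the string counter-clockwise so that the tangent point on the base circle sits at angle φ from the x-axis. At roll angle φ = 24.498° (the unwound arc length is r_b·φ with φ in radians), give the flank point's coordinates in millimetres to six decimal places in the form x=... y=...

x=94.277582 y=2.218258

pitch radius r_p = m·N/2 = 3.665·49/2 = 89.792500
base radius r_b = r_p·cos α = 89.792500·cos 15.056° = 86.710139
roll angle φ = 24.498° = 0.42757076 rad
x = r_b·(cos φ + φ·sin φ) = 86.710139·(0.90997575 + 0.42757076·0.41466148) = 94.277582
y = r_b·(sin φ − φ·cos φ) = 86.710139·(0.41466148 − 0.42757076·0.90997575) = 2.218258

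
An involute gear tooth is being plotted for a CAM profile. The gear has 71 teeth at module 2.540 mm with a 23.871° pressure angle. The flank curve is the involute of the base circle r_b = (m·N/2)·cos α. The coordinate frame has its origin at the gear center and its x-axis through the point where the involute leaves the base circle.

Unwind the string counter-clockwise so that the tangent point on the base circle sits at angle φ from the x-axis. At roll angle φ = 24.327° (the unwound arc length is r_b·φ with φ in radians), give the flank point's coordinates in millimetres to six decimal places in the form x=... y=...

pitch radius r_p = m·N/2 = 2.540·71/2 = 90.170000
base radius r_b = r_p·cos α = 90.170000·cos 23.871° = 82.456759
roll angle φ = 24.327° = 0.42458625 rad
x = r_b·(cos φ + φ·sin φ) = 82.456759·(0.91120925 + 0.42458625·0.41194380) = 89.557517
y = r_b·(sin φ − φ·cos φ) = 82.456759·(0.41194380 − 0.42458625·0.91120925) = 2.066109

x=89.557517 y=2.066109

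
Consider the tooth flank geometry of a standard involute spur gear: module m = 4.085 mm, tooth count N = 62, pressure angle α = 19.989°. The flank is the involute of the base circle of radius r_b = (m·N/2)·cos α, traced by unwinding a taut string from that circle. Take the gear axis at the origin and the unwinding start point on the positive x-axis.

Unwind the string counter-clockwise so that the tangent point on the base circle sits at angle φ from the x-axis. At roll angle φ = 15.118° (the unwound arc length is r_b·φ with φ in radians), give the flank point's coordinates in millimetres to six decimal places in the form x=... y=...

x=123.077160 y=0.723664

pitch radius r_p = m·N/2 = 4.085·62/2 = 126.635000
base radius r_b = r_p·cos α = 126.635000·cos 19.989° = 119.006288
roll angle φ = 15.118° = 0.26385888 rad
x = r_b·(cos φ + φ·sin φ) = 119.006288·(0.96539074 + 0.26385888·0.26080781) = 123.077160
y = r_b·(sin φ − φ·cos φ) = 119.006288·(0.26080781 − 0.26385888·0.96539074) = 0.723664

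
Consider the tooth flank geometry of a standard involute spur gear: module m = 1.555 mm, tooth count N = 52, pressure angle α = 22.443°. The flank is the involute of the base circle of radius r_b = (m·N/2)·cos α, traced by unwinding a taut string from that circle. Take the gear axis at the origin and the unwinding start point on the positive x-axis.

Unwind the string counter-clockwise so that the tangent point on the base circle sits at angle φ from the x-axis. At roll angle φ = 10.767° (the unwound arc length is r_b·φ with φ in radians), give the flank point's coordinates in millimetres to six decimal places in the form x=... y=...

pitch radius r_p = m·N/2 = 1.555·52/2 = 40.430000
base radius r_b = r_p·cos α = 40.430000·cos 22.443° = 37.367823
roll angle φ = 10.767° = 0.18791960 rad
x = r_b·(cos φ + φ·sin φ) = 37.367823·(0.98239501 + 0.18791960·0.18681553) = 38.021809
y = r_b·(sin φ − φ·cos φ) = 37.367823·(0.18681553 − 0.18791960·0.98239501) = 0.082368

x=38.021809 y=0.082368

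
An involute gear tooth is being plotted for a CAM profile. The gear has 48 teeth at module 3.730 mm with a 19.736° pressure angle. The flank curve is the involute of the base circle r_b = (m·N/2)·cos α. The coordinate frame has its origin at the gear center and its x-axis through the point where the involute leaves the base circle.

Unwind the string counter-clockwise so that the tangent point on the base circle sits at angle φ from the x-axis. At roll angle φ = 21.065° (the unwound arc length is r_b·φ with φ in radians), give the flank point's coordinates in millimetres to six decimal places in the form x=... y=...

x=89.765243 y=1.377027

pitch radius r_p = m·N/2 = 3.730·48/2 = 89.520000
base radius r_b = r_p·cos α = 89.520000·cos 19.736° = 84.261466
roll angle φ = 21.065° = 0.36765361 rad
x = r_b·(cos φ + φ·sin φ) = 84.261466·(0.93317327 + 0.36765361·0.35942683) = 89.765243
y = r_b·(sin φ − φ·cos φ) = 84.261466·(0.35942683 − 0.36765361·0.93317327) = 1.377027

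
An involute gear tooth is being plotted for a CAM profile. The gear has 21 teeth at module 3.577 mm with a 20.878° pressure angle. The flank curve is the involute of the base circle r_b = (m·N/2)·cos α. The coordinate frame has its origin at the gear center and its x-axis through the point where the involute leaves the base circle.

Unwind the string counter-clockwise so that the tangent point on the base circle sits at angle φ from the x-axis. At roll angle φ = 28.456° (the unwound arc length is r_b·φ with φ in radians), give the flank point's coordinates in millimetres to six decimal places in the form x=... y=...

x=39.157198 y=1.397963

pitch radius r_p = m·N/2 = 3.577·21/2 = 37.558500
base radius r_b = r_p·cos α = 37.558500·cos 20.878° = 35.092461
roll angle φ = 28.456° = 0.49665089 rad
x = r_b·(cos φ + φ·sin φ) = 35.092461·(0.87918329 + 0.49665089·0.47648374) = 39.157198
y = r_b·(sin φ − φ·cos φ) = 35.092461·(0.47648374 − 0.49665089·0.87918329) = 1.397963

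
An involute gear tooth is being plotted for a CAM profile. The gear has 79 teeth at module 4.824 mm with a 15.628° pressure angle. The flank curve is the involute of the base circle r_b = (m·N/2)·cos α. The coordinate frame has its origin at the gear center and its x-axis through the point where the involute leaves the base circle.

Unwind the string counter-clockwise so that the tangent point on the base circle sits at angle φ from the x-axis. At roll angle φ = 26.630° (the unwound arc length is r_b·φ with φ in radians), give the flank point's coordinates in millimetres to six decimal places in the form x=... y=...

x=202.266377 y=6.009775

pitch radius r_p = m·N/2 = 4.824·79/2 = 190.548000
base radius r_b = r_p·cos α = 190.548000·cos 15.628° = 183.503637
roll angle φ = 26.630° = 0.46478118 rad
x = r_b·(cos φ + φ·sin φ) = 183.503637·(0.89391967 + 0.46478118·0.44822720) = 202.266377
y = r_b·(sin φ − φ·cos φ) = 183.503637·(0.44822720 − 0.46478118·0.89391967) = 6.009775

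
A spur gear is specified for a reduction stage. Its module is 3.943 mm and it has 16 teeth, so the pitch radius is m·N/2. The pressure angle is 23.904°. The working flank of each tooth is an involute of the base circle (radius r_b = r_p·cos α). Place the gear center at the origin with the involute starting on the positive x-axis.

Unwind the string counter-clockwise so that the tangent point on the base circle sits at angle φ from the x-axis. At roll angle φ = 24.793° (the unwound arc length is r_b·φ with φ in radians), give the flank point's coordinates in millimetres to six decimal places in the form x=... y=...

x=31.413189 y=0.764389

pitch radius r_p = m·N/2 = 3.943·16/2 = 31.544000
base radius r_b = r_p·cos α = 31.544000·cos 23.904° = 28.838334
roll angle φ = 24.793° = 0.43271948 rad
x = r_b·(cos φ + φ·sin φ) = 28.838334·(0.90782872 + 0.43271948·0.41934117) = 31.413189
y = r_b·(sin φ − φ·cos φ) = 28.838334·(0.41934117 − 0.43271948·0.90782872) = 0.764389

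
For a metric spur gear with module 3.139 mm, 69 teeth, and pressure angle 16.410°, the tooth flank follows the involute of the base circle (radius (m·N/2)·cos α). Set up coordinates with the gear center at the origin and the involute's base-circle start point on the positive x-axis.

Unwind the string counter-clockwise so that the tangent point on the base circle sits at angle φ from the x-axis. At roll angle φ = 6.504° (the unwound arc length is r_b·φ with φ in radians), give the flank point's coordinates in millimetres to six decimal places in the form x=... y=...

pitch radius r_p = m·N/2 = 3.139·69/2 = 108.295500
base radius r_b = r_p·cos α = 108.295500·cos 16.410° = 103.884048
roll angle φ = 6.504° = 0.11351621 rad
x = r_b·(cos φ + φ·sin φ) = 103.884048·(0.99356395 + 0.11351621·0.11327258) = 104.551215
y = r_b·(sin φ − φ·cos φ) = 103.884048·(0.11327258 − 0.11351621·0.99356395) = 0.050587

x=104.551215 y=0.050587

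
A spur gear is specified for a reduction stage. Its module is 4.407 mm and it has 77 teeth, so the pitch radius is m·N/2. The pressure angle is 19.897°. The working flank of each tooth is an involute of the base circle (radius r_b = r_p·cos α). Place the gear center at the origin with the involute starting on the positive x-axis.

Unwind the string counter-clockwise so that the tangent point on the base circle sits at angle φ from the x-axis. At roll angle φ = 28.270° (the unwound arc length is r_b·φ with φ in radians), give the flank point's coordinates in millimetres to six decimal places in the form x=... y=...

x=177.795192 y=6.233779

pitch radius r_p = m·N/2 = 4.407·77/2 = 169.669500
base radius r_b = r_p·cos α = 169.669500·cos 19.897° = 159.541240
roll angle φ = 28.270° = 0.49340458 rad
x = r_b·(cos φ + φ·sin φ) = 159.541240·(0.88072546 + 0.49340458·0.47362713) = 177.795192
y = r_b·(sin φ − φ·cos φ) = 159.541240·(0.47362713 − 0.49340458·0.88072546) = 6.233779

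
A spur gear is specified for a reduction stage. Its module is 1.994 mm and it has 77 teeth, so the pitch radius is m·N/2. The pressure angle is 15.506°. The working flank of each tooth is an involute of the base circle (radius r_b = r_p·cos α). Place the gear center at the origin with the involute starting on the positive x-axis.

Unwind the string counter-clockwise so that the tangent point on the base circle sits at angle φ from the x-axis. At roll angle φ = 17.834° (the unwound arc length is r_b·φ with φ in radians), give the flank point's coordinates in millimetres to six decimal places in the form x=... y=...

pitch radius r_p = m·N/2 = 1.994·77/2 = 76.769000
base radius r_b = r_p·cos α = 76.769000·cos 15.506° = 73.974797
roll angle φ = 17.834° = 0.31126202 rad
x = r_b·(cos φ + φ·sin φ) = 73.974797·(0.95194782 + 0.31126202·0.30626026) = 77.471957
y = r_b·(sin φ − φ·cos φ) = 73.974797·(0.30626026 − 0.31126202·0.95194782) = 0.736423

x=77.471957 y=0.736423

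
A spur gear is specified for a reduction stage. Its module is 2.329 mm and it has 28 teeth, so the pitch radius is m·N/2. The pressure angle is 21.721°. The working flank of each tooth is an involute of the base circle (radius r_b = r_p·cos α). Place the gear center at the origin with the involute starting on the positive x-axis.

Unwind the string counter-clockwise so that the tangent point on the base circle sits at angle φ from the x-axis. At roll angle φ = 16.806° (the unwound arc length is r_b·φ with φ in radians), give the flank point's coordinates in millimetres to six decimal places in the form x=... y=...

x=31.566044 y=0.252624

pitch radius r_p = m·N/2 = 2.329·28/2 = 32.606000
base radius r_b = r_p·cos α = 32.606000·cos 21.721° = 30.290876
roll angle φ = 16.806° = 0.29332003 rad
x = r_b·(cos φ + φ·sin φ) = 30.290876·(0.95728922 + 0.29332003·0.28913205) = 31.566044
y = r_b·(sin φ − φ·cos φ) = 30.290876·(0.28913205 − 0.29332003·0.95728922) = 0.252624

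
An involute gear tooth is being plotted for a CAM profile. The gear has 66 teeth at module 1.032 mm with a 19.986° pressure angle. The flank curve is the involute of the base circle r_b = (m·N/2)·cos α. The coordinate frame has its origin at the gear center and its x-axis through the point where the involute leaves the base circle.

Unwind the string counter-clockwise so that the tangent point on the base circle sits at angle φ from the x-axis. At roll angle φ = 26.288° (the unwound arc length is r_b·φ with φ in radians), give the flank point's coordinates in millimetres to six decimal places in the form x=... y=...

pitch radius r_p = m·N/2 = 1.032·66/2 = 34.056000
base radius r_b = r_p·cos α = 34.056000·cos 19.986° = 32.005017
roll angle φ = 26.288° = 0.45881215 rad
x = r_b·(cos φ + φ·sin φ) = 32.005017·(0.89657921 + 0.45881215·0.44288342) = 35.198462
y = r_b·(sin φ − φ·cos φ) = 32.005017·(0.44288342 − 0.45881215·0.89657921) = 1.008862

x=35.198462 y=1.008862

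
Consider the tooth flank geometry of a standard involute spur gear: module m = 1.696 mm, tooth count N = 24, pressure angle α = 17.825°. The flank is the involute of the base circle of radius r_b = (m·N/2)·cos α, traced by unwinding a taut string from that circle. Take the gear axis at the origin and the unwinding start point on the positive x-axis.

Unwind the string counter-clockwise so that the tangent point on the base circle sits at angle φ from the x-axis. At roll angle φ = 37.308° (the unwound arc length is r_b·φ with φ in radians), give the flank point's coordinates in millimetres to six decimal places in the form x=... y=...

x=23.057224 y=1.708568

pitch radius r_p = m·N/2 = 1.696·24/2 = 20.352000
base radius r_b = r_p·cos α = 20.352000·cos 17.825° = 19.375021
roll angle φ = 37.308° = 0.65114744 rad
x = r_b·(cos φ + φ·sin φ) = 19.375021·(0.79538886 + 0.65114744·0.60609946) = 23.057224
y = r_b·(sin φ − φ·cos φ) = 19.375021·(0.60609946 − 0.65114744·0.79538886) = 1.708568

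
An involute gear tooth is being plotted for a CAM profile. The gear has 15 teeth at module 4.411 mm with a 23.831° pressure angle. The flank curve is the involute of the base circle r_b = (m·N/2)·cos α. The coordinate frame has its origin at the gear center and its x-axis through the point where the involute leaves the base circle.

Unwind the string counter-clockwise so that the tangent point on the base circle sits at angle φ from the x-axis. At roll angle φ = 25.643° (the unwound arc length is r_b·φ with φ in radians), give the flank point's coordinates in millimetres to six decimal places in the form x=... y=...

pitch radius r_p = m·N/2 = 4.411·15/2 = 33.082500
base radius r_b = r_p·cos α = 33.082500·cos 23.831° = 30.261926
roll angle φ = 25.643° = 0.44755478 rad
x = r_b·(cos φ + φ·sin φ) = 30.261926·(0.90150800 + 0.44755478·0.43276244) = 33.142646
y = r_b·(sin φ − φ·cos φ) = 30.261926·(0.43276244 − 0.44755478·0.90150800) = 0.886318

x=33.142646 y=0.886318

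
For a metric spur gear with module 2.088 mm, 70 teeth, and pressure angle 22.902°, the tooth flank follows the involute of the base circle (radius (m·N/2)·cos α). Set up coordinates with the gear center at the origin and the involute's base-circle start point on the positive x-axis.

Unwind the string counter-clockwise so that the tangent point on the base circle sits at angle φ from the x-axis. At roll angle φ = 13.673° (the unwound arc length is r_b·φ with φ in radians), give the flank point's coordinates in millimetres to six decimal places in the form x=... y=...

x=69.208897 y=0.303226

pitch radius r_p = m·N/2 = 2.088·70/2 = 73.080000
base radius r_b = r_p·cos α = 73.080000·cos 22.902° = 67.319237
roll angle φ = 13.673° = 0.23863887 rad
x = r_b·(cos φ + φ·sin φ) = 67.319237·(0.97166062 + 0.23863887·0.23638029) = 69.208897
y = r_b·(sin φ − φ·cos φ) = 67.319237·(0.23638029 − 0.23863887·0.97166062) = 0.303226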